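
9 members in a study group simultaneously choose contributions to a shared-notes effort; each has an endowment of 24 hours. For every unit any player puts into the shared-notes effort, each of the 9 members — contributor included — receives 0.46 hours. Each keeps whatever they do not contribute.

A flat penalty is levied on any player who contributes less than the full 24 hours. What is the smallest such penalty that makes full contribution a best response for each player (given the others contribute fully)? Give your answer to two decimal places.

Given the others contribute fully, the best deviation is to contribute 0 (any partial contribution still incurs the fine and gives up units whose private return 0.46 is below 1).
Deviating from 24 to 0 saves 24 hours but forfeits the deviator's share of the drop in the shared-notes effort: 0.46 × 24 = 11.04.
So the deviation gain is 24 − 11.04 = 12.96, and the fine must be at least 12.96 hours to wipe it out.

12.96 hours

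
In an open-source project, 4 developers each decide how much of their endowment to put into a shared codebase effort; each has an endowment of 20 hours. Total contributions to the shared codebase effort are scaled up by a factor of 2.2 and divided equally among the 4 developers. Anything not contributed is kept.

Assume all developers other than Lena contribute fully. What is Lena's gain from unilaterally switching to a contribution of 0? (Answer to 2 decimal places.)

Switching from a contribution of 20 to 0 lets Lena keep an extra 20 hours, but lowers the shared codebase effort by 20, which costs Lena their own share of that drop: 2.2/4 × 20 = 11.00.
Net gain = 20 − 11.00 = 9.00. The private return per contributed unit (0.5500) is below 1, so free-riding is indeed the best response regardless of what the others do.

9.00 hours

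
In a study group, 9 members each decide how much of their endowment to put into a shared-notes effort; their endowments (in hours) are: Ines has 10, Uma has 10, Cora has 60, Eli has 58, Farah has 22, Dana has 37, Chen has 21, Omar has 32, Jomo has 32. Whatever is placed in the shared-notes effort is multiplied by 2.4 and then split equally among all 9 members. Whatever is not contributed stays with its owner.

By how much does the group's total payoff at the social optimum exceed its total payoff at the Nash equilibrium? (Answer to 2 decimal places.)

394.80 hours

The private return per contributed unit is 2.4/9 = 0.2667 < 1 for every player regardless of endowment, so the Nash equilibrium is zero contribution and the group total is Σ E_j = 10 + 10 + 60 + 58 + 22 + 37 + 21 + 32 + 32 = 282.
Each contributed unit returns 2.400 to the group, so the social optimum is full contribution by everyone: group total = 2.400 × 282 = 676.80.
Efficiency loss = (2.400 − 1) × 282 = 394.80.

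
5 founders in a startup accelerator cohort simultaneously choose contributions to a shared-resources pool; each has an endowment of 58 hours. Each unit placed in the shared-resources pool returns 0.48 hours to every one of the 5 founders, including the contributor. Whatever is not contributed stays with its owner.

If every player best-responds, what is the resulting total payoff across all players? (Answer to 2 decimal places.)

The private return per contributed unit is 0.48 < 1, so contributing 0 is dominant for every player. At the Nash equilibrium everyone keeps their 58, and the group total is 5 × 58 = 290.

290.00 hours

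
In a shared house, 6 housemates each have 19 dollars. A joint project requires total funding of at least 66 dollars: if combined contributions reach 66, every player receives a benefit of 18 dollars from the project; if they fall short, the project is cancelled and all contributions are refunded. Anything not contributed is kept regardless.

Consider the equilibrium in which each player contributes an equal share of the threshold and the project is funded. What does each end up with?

Equal share of the threshold: 66/6 = 11.
At this profile no one gains by cutting their contribution: any cut drops the total below 66, the project is cancelled, contributions are refunded, and the deviator ends with 19, which is less than 19 − 11 + 18 = 26. Contributing more than 11 just wastes the excess. So contributing exactly 11 is a best response.
Each player's payoff: 19 − 11 + 18 = 26.

26 dollars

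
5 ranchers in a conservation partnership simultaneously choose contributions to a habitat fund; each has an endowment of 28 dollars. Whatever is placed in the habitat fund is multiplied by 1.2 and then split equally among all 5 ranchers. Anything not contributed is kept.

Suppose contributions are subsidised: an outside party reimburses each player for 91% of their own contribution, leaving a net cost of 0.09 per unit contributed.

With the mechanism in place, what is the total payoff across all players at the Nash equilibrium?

295.40 dollars

With the mechanism, a contributed unit returns (1.2/5) / 0.09 = 2.6667 per unit of net cost to the contributor — now above 1 — so contributing fully is weakly dominant for every player.
At the Nash equilibrium everyone contributes 28. Group total payoff = 5 × (28 × 0.91 + 1.2 × 28) = 295.40.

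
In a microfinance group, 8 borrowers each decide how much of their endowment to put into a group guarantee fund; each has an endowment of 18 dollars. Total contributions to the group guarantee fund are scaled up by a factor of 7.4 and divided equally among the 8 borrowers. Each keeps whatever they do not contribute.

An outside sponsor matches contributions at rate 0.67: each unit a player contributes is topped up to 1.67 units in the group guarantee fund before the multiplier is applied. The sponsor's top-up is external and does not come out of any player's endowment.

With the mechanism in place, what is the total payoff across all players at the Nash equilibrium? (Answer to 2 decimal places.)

1779.55 dollars

The effective private return per unit is now 7.4 × 1.67 / 8 = 1.5448 > 1, so every player's dominant strategy flips to full contribution.
At the Nash equilibrium everyone contributes 18. Group total payoff = 7.4 × 1.67 × 144 = 1779.55.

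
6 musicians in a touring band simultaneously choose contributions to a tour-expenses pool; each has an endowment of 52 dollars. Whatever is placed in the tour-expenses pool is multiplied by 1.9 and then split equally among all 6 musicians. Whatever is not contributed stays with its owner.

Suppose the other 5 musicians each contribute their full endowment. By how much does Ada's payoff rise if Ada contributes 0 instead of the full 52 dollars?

35.53 dollars

Switching from a contribution of 52 to 0 lets Ada keep an extra 52 dollars, but lowers the tour-expenses pool by 52, which costs Ada their own share of that drop: 1.9/6 × 52 = 16.47.
Net gain = 52 − 16.47 = 35.53. The private return per contributed unit (0.3167) is below 1, so free-riding is indeed the best response regardless of what the others do.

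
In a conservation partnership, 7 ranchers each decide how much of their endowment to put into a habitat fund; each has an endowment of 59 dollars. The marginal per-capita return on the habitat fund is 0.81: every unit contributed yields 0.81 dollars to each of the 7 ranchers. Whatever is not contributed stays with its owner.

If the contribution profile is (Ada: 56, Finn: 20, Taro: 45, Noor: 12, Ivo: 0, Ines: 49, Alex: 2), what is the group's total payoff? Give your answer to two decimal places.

1272.28 dollars

Total contributed: 56 + 20 + 45 + 12 + 0 + 49 + 2 = 184; total kept: 7 × 59 − 184 = 229.
The habitat fund pays out 0.81 × 7 × 184 = 1043.28 in aggregate.
Group total = 229 + 1043.28 = 1272.28.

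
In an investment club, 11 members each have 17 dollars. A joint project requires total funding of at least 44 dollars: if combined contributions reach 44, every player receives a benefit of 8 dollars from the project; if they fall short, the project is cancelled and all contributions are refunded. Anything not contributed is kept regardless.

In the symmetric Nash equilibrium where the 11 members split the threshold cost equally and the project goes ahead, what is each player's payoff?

Equal share of the threshold: 44/11 = 4.
At this profile no one gains by cutting their contribution: any cut drops the total below 44, the project is cancelled, contributions are refunded, and the deviator ends with 17, which is less than 17 − 4 + 8 = 21. Contributing more than 4 just wastes the excess. So contributing exactly 4 is a best response.
Each player's payoff: 17 − 4 + 8 = 21.

21 dollars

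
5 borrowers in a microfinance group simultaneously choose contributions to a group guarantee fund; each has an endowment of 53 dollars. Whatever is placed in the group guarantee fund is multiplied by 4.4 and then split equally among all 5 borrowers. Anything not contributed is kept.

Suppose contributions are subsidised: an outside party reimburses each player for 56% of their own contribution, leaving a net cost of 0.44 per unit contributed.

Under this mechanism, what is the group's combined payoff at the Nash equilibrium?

1314.40 dollars

The effective private return per unit is now (4.4/5) / 0.44 = 2.0000 > 1, so every player's dominant strategy flips to full contribution.
So the Nash equilibrium is full contribution by all 5; the group earns 5 × (53 × 0.56 + 4.4 × 53) = 1314.40.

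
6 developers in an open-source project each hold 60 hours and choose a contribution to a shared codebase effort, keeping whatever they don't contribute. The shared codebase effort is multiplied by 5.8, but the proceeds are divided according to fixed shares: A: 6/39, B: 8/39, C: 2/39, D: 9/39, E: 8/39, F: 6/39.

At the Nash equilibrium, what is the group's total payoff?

For player j, contributing a unit is worthwhile iff 5.8 × (j's share) ≥ 1, i.e. iff j's share is at least 0.1724.
The shares above 0.1724 belong to B, D and E, contributing 60 each; the remaining 3 contribute 0. Total contributed: 180.
The shared codebase effort pays out 5.8 × 180 = 1044.00 in total (split across the unequal shares, but the aggregate is all that matters for the group sum).
The 3 free-riders keep 60 each, adding 180. Group total = 180 + 1044.00 = 1224.00.

1224.00 hours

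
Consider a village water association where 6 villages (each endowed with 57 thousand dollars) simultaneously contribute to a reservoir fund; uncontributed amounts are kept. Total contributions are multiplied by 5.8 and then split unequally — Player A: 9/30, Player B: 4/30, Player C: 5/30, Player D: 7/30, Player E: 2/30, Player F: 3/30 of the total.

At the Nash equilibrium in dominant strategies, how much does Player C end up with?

Player j's private return per contributed unit is 5.8 × (j's share). Contributing is weakly dominant for j when that share is at least 1/5.8 = 0.1724, and contributing 0 is dominant otherwise.
Player A and Player D clear that bar, contributing 57 each; the remaining 4 contribute 0. Total contributed: 114.
Player C keeps 57 and receives 5.8 × 114 × 5/30 = 110.20 from the reservoir fund, for a payoff of 167.20.

167.20 thousand dollars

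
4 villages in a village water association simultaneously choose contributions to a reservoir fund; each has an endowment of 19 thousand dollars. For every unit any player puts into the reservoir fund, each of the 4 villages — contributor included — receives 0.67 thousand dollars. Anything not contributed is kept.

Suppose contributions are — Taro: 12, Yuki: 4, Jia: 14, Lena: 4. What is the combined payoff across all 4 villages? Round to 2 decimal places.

133.12 thousand dollars

Total contributed: 12 + 4 + 14 + 4 = 34; total kept: 4 × 19 − 34 = 42.
The reservoir fund pays out 0.67 × 4 × 34 = 91.12 in aggregate.
Group total = 42 + 91.12 = 133.12.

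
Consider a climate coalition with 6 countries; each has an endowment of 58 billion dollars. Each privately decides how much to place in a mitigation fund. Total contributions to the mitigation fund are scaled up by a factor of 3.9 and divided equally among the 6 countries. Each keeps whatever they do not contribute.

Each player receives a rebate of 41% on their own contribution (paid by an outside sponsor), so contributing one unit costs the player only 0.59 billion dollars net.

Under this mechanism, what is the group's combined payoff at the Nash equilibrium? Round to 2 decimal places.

Under the mechanism each unit contributed yields (3.9/6) / 0.59 = 1.1017 back to its contributor per unit of net cost, which exceeds 1, making full contribution the dominant choice for everyone.
So the Nash equilibrium is full contribution by all 6; the group earns 6 × (58 × 0.41 + 3.9 × 58) = 1499.88.

1499.88 billion dollars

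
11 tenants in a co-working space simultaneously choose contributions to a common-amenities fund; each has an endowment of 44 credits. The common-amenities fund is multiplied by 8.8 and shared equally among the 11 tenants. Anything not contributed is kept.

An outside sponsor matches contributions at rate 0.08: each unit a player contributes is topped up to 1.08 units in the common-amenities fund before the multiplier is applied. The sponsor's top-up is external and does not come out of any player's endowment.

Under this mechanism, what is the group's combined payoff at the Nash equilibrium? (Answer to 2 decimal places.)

484.00 credits

The effective private return is 8.8 × 1.08 / 11 = 0.8640, which is still under 1, so the mechanism doesn't change anyone's dominant strategy: zero contribution.
At the Nash equilibrium no one contributes; group total payoff = 11 × 44 = 484.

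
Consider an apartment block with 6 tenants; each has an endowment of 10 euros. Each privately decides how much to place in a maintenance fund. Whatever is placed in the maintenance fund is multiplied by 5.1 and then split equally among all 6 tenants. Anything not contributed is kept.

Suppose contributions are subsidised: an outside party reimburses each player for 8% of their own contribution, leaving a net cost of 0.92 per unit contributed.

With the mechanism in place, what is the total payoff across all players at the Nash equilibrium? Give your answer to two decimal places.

The effective private return is (5.1/6) / 0.92 = 0.9239, which is still under 1, so the mechanism doesn't change anyone's dominant strategy: zero contribution.
Everyone keeps their endowment and the group total is 6 × 10 = 60.

60.00 euros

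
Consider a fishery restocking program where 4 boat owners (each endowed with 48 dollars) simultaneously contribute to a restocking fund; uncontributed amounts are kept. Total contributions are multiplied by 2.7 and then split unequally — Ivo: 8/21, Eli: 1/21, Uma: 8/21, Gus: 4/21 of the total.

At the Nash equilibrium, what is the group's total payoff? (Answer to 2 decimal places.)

A player with share s gets back 2.7·s per unit contributed, so full contribution is dominant for anyone with s > 1/2.7 = 0.3704 and zero contribution is dominant for anyone below.
Ivo and Uma clear that bar, contributing 48 each; the remaining 2 contribute 0. Total contributed: 96.
The restocking fund pays out 2.7 × 96 = 259.20 in total (split across the unequal shares, but the aggregate is all that matters for the group sum).
The 2 free-riders keep 48 each, adding 96. Group total = 96 + 259.20 = 355.20.

355.20 dollars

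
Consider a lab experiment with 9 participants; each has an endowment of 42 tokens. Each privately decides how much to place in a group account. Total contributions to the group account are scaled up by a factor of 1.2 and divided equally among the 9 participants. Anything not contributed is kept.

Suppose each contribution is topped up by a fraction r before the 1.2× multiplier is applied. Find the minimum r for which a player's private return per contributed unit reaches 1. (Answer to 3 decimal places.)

6.500

With matching at rate r, one contributed unit becomes (1 + r) in the group account and returns 1.2 × (1 + r) / 9 to the contributor.
Setting this equal to 1: 1 + r = 9/1.2 = 7.5000.
So the minimum matching rate is r = 7.5000 − 1 = 6.500.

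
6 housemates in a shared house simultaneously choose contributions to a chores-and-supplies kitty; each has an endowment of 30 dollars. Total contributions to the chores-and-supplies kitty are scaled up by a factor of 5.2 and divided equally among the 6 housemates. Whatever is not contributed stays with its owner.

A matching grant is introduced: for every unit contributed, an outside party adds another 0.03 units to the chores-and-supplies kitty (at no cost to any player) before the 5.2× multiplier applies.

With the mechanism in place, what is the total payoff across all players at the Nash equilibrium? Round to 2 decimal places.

180.00 dollars

Even with the mechanism, each unit contributed returns only 5.2 × 1.03 / 6 = 0.8927 per unit of net cost, so contributing nothing is still dominant.
Everyone keeps their endowment and the group total is 6 × 30 = 180.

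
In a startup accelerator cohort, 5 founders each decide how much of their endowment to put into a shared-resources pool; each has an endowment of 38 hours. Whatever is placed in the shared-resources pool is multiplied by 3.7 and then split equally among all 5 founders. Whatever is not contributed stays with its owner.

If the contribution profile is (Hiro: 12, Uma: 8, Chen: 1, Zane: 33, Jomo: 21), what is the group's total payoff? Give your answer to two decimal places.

392.50 hours

Total contributed: 12 + 8 + 1 + 33 + 21 = 75; total kept: 5 × 38 − 75 = 115.
The shared-resources pool pays out 3.7 × 75 = 277.50 in aggregate.
Group total = 115 + 277.50 = 392.50.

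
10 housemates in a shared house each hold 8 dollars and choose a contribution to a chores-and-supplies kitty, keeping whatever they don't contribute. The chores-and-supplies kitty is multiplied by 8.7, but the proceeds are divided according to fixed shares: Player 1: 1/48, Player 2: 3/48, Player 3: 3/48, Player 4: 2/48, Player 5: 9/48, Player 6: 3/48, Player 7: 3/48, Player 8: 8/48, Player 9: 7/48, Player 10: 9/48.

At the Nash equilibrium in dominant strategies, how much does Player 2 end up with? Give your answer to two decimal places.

For player j, contributing a unit is worthwhile iff 8.7 × (j's share) ≥ 1, i.e. iff j's share is at least 0.1149.
Player 5, Player 8, Player 9 and Player 10 clear that bar, contributing 8 each; the remaining 6 contribute 0. Total contributed: 32.
Player 2 keeps 8 and receives 8.7 × 32 × 3/48 = 17.40 from the chores-and-supplies kitty, for a payoff of 25.40.

25.40 dollars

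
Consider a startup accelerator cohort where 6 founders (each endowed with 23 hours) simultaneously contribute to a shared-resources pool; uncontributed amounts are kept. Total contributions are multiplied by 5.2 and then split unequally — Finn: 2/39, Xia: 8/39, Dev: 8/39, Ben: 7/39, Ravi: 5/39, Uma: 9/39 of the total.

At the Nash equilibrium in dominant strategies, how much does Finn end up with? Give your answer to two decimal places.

Player j's private return per contributed unit is 5.2 × (j's share). Contributing is weakly dominant for j when that share is at least 1/5.2 = 0.1923, and contributing 0 is dominant otherwise.
The shares above 0.1923 belong to Xia, Dev and Uma, contributing 23 each; the remaining 3 contribute 0. Total contributed: 69.
Finn keeps 23 and receives 5.2 × 69 × 2/39 = 18.40 from the shared-resources pool, for a payoff of 41.40.

41.40 hours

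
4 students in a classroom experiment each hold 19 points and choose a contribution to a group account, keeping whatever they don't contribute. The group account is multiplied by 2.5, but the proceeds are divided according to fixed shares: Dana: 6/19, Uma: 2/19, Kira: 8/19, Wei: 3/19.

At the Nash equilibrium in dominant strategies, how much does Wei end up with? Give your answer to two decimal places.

Player j's private return per contributed unit is 2.5 × (j's share). Contributing is weakly dominant for j when that share is at least 1/2.5 = 0.4000, and contributing 0 is dominant otherwise.
Only Kira (8/19) clears that bar, contributing 19; the remaining 3 contribute 0. Total contributed: 19.
Wei keeps 19 and receives 2.5 × 19 × 3/19 = 7.50 from the group account, for a payoff of 26.50.

26.50 points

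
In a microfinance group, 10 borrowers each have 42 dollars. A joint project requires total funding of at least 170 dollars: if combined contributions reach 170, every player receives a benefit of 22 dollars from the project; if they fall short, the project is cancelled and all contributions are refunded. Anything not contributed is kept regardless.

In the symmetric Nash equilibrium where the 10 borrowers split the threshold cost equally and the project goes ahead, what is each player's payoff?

47 dollars

Equal share of the threshold: 170/10 = 17.
At this profile no one gains by cutting their contribution: any cut drops the total below 170, the project is cancelled, contributions are refunded, and the deviator ends with 42, which is less than 42 − 17 + 22 = 47. Contributing more than 17 just wastes the excess. So contributing exactly 17 is a best response.
Each player's payoff: 42 − 17 + 22 = 47.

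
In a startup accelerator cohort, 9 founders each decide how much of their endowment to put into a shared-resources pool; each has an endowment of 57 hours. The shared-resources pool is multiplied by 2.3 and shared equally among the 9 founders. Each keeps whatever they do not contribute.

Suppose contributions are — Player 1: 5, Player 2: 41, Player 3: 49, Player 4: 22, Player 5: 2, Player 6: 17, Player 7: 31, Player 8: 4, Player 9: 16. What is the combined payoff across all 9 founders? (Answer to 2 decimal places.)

756.10 hours

Total contributed: 5 + 41 + 49 + 22 + 2 + 17 + 31 + 4 + 16 = 187; total kept: 9 × 57 − 187 = 326.
The shared-resources pool pays out 2.3 × 187 = 430.10 in aggregate.
Group total = 326 + 430.10 = 756.10.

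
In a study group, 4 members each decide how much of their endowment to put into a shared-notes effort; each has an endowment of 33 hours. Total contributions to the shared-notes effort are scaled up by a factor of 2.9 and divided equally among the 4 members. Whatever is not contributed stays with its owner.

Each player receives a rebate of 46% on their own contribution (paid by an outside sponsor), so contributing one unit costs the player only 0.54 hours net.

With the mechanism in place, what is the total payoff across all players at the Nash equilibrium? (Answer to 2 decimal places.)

443.52 hours

The effective private return per unit is now (2.9/4) / 0.54 = 1.3426 > 1, so every player's dominant strategy flips to full contribution.
At the Nash equilibrium everyone contributes 33. Group total payoff = 4 × (33 × 0.46 + 2.9 × 33) = 443.52.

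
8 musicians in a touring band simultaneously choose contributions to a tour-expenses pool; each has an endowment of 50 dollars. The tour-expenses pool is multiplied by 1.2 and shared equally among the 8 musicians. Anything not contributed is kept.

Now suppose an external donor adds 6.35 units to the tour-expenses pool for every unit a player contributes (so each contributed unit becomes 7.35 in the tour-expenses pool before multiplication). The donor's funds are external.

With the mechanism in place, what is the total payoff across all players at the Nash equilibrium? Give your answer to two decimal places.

The effective private return per unit is now 1.2 × 7.35 / 8 = 1.1025 > 1, so every player's dominant strategy flips to full contribution.
At the Nash equilibrium everyone contributes 50. Group total payoff = 1.2 × 7.35 × 400 = 3528.00.

3528.00 dollars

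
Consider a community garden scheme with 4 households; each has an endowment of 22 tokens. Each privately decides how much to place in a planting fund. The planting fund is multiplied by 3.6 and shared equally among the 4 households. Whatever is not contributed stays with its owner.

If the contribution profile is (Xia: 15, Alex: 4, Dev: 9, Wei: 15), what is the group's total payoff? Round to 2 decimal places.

199.80 tokens

Total contributed: 15 + 4 + 9 + 15 = 43; total kept: 4 × 22 − 43 = 45.
The planting fund pays out 3.6 × 43 = 154.80 in aggregate.
Group total = 45 + 154.80 = 199.80.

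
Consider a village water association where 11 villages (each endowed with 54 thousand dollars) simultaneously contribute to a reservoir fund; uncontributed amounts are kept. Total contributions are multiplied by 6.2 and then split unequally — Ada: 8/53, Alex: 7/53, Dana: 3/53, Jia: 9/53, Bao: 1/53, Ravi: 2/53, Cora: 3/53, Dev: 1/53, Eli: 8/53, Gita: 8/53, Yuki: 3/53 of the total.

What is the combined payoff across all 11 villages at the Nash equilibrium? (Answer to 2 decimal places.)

For player j, contributing a unit is worthwhile iff 6.2 × (j's share) ≥ 1, i.e. iff j's share is at least 0.1613.
Only Jia (9/53) clears that bar, contributing 54; the remaining 10 contribute 0. Total contributed: 54.
The reservoir fund pays out 6.2 × 54 = 334.80 in total (split across the unequal shares, but the aggregate is all that matters for the group sum).
The 10 free-riders keep 54 each, adding 540. Group total = 540 + 334.80 = 874.80.

874.80 thousand dollars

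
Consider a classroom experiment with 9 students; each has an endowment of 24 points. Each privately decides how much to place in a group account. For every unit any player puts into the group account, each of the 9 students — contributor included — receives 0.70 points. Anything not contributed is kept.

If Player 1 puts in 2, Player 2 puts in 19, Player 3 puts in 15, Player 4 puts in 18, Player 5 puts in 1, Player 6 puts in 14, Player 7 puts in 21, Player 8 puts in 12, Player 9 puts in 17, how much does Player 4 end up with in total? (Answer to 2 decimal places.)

89.30 points

Total contributed: 2 + 19 + 15 + 18 + 1 + 14 + 21 + 12 + 17 = 119.
Each receives 0.70 × 119 = 83.30 from the group account.
Player 4 keeps 24 − 18 = 6, so Player 4's payoff is 6 + 83.30 = 89.30.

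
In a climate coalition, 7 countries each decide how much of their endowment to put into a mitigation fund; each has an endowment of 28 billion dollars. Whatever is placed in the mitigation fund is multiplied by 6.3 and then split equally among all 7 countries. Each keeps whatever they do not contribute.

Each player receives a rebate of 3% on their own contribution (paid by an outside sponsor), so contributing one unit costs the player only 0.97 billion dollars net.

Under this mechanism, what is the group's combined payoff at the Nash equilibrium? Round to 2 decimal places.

With the mechanism, a contributed unit returns (6.3/7) / 0.97 = 0.9278 per unit of net cost — still below 1 — so contributing 0 remains dominant for every player.
At the Nash equilibrium no one contributes; group total payoff = 7 × 28 = 196.

196.00 billion dollars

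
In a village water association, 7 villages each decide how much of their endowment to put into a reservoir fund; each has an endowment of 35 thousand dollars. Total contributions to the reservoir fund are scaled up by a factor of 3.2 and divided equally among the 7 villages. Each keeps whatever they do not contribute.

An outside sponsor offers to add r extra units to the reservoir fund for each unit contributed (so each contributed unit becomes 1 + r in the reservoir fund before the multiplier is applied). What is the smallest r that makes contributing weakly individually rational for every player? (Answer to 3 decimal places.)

With matching at rate r, one contributed unit becomes (1 + r) in the reservoir fund and returns 3.2 × (1 + r) / 7 to the contributor.
Setting this equal to 1: 1 + r = 7/3.2 = 2.1875.
So the minimum matching rate is r = 2.1875 − 1 = 1.188.

1.188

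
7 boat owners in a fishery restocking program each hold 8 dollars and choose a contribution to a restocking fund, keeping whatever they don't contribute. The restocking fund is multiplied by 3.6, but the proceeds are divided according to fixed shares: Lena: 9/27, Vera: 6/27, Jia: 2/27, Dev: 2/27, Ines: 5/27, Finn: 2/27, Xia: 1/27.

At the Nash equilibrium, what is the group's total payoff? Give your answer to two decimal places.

Each unit j contributes comes back to j as 3.6 × (j's share), so j prefers to contribute only if that share exceeds 1/3.6 = 0.2778; otherwise keeping the unit dominates.
Lena alone (share 9/27) is above the threshold, contributing 8; the remaining 6 contribute 0. Total contributed: 8.
The restocking fund pays out 3.6 × 8 = 28.80 in total (split across the unequal shares, but the aggregate is all that matters for the group sum).
The 6 free-riders keep 8 each, adding 48. Group total = 48 + 28.80 = 76.80.

76.80 dollars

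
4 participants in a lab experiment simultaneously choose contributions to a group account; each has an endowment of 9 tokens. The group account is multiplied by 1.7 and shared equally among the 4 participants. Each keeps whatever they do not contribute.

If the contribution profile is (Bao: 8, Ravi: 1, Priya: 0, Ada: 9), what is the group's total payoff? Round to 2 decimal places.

48.60 tokens

Total contributed: 8 + 1 + 0 + 9 = 18; total kept: 4 × 9 − 18 = 18.
The group account pays out 1.7 × 18 = 30.60 in aggregate.
Group total = 18 + 30.60 = 48.60.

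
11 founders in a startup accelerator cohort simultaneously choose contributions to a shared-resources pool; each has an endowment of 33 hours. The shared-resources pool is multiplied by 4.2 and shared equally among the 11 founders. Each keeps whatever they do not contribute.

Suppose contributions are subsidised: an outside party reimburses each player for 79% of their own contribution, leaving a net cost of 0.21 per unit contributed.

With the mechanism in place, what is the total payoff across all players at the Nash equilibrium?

The effective private return per unit is now (4.2/11) / 0.21 = 1.8182 > 1, so every player's dominant strategy flips to full contribution.
So the Nash equilibrium is full contribution by all 11; the group earns 11 × (33 × 0.79 + 4.2 × 33) = 1811.37.

1811.37 hours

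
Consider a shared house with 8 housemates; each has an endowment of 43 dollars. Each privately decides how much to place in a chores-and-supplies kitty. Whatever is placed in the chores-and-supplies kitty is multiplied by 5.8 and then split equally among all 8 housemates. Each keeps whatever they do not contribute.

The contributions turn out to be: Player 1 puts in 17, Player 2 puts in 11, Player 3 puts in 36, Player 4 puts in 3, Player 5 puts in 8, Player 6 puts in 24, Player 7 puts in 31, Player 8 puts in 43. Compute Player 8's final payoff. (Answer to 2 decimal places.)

Total contributed: 17 + 11 + 36 + 3 + 8 + 24 + 31 + 43 = 173.
Each receives 5.8 × 173 / 8 = 125.43 from the chores-and-supplies kitty.
Player 8 keeps 43 − 43 = 0, so Player 8's payoff is 0 + 125.43 = 125.43.

125.43 dollars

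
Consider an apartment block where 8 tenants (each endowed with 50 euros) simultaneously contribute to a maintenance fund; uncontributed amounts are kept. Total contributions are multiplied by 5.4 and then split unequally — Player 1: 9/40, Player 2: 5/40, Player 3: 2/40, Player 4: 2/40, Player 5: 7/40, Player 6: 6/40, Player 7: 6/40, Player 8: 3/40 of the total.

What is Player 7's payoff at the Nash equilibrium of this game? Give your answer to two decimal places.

90.50 euros

For player j, contributing a unit is worthwhile iff 5.4 × (j's share) ≥ 1, i.e. iff j's share is at least 0.1852.
The only share above 0.1852 is Player 1's 9/40, contributing 50; the remaining 7 contribute 0. Total contributed: 50.
Player 7 keeps 50 and receives 5.4 × 50 × 6/40 = 40.50 from the maintenance fund, for a payoff of 90.50.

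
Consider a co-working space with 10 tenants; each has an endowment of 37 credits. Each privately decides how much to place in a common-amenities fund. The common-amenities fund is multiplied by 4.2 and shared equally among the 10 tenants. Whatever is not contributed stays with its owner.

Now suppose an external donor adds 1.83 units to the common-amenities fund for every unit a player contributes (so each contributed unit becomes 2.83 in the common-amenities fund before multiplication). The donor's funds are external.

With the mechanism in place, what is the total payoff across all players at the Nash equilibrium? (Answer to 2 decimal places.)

The effective private return per unit is now 4.2 × 2.83 / 10 = 1.1886 > 1, so every player's dominant strategy flips to full contribution.
So the Nash equilibrium is full contribution by all 10; the group earns 4.2 × 2.83 × 370 = 4397.82.

4397.82 credits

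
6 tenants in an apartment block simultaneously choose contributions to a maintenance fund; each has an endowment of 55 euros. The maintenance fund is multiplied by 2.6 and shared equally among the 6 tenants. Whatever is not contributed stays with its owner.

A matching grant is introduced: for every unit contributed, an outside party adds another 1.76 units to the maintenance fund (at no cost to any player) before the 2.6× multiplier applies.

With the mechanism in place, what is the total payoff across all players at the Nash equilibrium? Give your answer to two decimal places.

The effective private return per unit is now 2.6 × 2.76 / 6 = 1.1960 > 1, so every player's dominant strategy flips to full contribution.
So the Nash equilibrium is full contribution by all 6; the group earns 2.6 × 2.76 × 330 = 2368.08.

2368.08 euros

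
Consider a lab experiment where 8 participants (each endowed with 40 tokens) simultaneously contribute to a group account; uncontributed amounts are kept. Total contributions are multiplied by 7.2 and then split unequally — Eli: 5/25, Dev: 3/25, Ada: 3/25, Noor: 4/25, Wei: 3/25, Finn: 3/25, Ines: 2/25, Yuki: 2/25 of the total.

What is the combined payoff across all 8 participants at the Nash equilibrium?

816.00 tokens

For player j, contributing a unit is worthwhile iff 7.2 × (j's share) ≥ 1, i.e. iff j's share is at least 0.1389.
The shares above 0.1389 belong to Eli and Noor, contributing 40 each; the remaining 6 contribute 0. Total contributed: 80.
The group account pays out 7.2 × 80 = 576.00 in total (split across the unequal shares, but the aggregate is all that matters for the group sum).
The 6 free-riders keep 40 each, adding 240. Group total = 240 + 576.00 = 816.00.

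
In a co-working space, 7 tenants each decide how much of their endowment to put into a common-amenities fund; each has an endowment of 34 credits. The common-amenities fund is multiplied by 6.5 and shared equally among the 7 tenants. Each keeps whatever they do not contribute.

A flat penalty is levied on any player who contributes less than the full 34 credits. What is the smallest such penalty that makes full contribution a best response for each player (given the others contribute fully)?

2.43 credits

Given the others contribute fully, the best deviation is to contribute 0 (any partial contribution still incurs the fine and gives up units whose private return 0.9286 is below 1).
Deviating from 34 to 0 saves 34 credits but forfeits the deviator's share of the drop in the common-amenities fund: 6.5/7 × 34 = 31.57.
So the deviation gain is 34 − 31.57 = 2.43, and the fine must be at least 2.43 credits to wipe it out.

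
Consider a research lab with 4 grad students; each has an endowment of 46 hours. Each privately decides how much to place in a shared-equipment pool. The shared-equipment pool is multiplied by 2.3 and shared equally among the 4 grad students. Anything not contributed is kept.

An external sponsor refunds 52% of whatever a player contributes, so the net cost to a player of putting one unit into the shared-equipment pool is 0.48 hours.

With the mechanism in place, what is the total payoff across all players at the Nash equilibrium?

518.88 hours

The effective private return per unit is now (2.3/4) / 0.48 = 1.1979 > 1, so every player's dominant strategy flips to full contribution.
At the Nash equilibrium everyone contributes 46. Group total payoff = 4 × (46 × 0.52 + 2.3 × 46) = 518.88.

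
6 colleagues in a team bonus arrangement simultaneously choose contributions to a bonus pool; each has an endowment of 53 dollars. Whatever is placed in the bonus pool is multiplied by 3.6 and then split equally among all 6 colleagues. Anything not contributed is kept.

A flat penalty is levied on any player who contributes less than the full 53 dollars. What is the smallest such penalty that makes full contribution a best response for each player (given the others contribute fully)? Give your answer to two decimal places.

21.20 dollars

Given the others contribute fully, the best deviation is to contribute 0 (any partial contribution still incurs the fine and gives up units whose private return 0.6000 is below 1).
Deviating from 53 to 0 saves 53 dollars but forfeits the deviator's share of the drop in the bonus pool: 3.6/6 × 53 = 31.80.
So the deviation gain is 53 − 31.80 = 21.20, and the fine must be at least 21.20 dollars to wipe it out.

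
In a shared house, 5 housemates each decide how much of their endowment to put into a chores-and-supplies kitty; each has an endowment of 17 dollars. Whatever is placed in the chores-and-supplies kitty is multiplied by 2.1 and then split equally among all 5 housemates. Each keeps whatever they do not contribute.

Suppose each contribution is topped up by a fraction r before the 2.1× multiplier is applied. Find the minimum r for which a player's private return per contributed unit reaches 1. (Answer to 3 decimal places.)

1.381

With matching at rate r, one contributed unit becomes (1 + r) in the chores-and-supplies kitty and returns 2.1 × (1 + r) / 5 to the contributor.
Setting this equal to 1: 1 + r = 5/2.1 = 2.3810.
So the minimum matching rate is r = 2.3810 − 1 = 1.381.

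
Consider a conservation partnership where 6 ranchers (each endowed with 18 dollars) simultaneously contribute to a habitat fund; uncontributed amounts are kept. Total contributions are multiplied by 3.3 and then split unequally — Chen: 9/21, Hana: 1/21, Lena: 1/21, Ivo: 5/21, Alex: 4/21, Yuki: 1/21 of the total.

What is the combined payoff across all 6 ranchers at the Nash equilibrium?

For player j, contributing a unit is worthwhile iff 3.3 × (j's share) ≥ 1, i.e. iff j's share is at least 0.3030.
Only Chen (9/21) clears that bar, contributing 18; the remaining 5 contribute 0. Total contributed: 18.
The habitat fund pays out 3.3 × 18 = 59.40 in total (split across the unequal shares, but the aggregate is all that matters for the group sum).
The 5 free-riders keep 18 each, adding 90. Group total = 90 + 59.40 = 149.40.

149.40 dollars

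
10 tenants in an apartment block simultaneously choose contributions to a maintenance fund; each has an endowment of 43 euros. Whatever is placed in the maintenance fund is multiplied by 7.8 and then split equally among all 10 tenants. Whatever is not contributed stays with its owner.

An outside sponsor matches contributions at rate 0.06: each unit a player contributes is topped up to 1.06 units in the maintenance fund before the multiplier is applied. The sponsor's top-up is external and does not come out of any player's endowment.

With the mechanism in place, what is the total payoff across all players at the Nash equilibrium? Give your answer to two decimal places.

430.00 euros

The effective private return is 7.8 × 1.06 / 10 = 0.8268, which is still under 1, so the mechanism doesn't change anyone's dominant strategy: zero contribution.
Everyone keeps their endowment and the group total is 10 × 43 = 430.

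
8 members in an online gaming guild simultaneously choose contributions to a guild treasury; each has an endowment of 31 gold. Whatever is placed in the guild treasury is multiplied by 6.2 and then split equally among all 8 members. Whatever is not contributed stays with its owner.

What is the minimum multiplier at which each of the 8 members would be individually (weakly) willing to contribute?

8

A contributed unit returns (multiplier)/8 to its contributor.
This reaches 1 exactly when the multiplier is 8.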